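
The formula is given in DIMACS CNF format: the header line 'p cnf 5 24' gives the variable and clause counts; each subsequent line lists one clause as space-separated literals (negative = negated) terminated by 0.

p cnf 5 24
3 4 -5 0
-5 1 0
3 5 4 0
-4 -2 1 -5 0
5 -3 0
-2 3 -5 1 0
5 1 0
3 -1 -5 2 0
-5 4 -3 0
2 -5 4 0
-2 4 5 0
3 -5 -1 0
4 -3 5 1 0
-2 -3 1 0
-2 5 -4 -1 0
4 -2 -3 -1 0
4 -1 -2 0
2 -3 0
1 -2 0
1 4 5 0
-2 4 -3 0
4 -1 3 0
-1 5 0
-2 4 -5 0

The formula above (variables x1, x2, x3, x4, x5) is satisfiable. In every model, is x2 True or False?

Suppose x2 = False.
Unit clause (¬x3) forces x3 = False.
Try x4 = True.
Try x5 = False.
Unit clause (x1) forces x1 = True.
Now (¬x1) is unsatisfied and unit — conflict.
Backtrack on x5: now try x5 = True.
Unit clause (x1) forces x1 = True.
Now (¬x1) is unsatisfied and unit — conflict.
Both values of x5 lead to a conflict.
Backtrack on x4: now try x4 = False.
Unit clause (¬x5) forces x5 = False.
Now (x5) is unsatisfied and unit — conflict.
Both values of x4 lead to a conflict.
So every satisfying assignment has x2 = True.

True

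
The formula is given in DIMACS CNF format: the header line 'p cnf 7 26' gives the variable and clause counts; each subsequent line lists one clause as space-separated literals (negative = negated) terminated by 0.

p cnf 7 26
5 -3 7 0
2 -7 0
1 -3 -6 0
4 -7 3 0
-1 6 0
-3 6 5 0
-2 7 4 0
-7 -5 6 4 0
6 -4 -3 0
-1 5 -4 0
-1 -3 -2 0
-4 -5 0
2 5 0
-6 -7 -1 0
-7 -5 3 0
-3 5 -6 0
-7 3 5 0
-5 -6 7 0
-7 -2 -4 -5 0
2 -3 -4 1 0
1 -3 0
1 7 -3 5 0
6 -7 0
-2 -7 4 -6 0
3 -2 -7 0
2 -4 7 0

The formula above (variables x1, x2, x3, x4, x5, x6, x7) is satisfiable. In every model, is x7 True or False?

Suppose x7 = True.
Unit clause (x2) forces x2 = True.
Unit clause (x6) forces x6 = True.
Unit clause (¬x1) forces x1 = False.
Unit clause (¬x3) forces x3 = False.
But (x3) is also a unit clause — contradiction.
So every satisfying assignment has x7 = False.

False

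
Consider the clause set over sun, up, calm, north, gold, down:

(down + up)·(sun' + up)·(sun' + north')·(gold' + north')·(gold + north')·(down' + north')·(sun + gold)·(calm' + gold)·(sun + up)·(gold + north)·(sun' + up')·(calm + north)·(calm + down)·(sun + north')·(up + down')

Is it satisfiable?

Case down = 0:
The clause (up) is unit, so up = 1.
The clause (sun') is unit, so sun = 0.
The clause (gold) is unit, so gold = 1.
The clause (north') is unit, so north = 0.
The clause (calm) is unit, so calm = 1.
Every clause now holds.
A satisfying assignment: sun=0; up=1; calm=1; north=0; gold=1; down=0.

Yes, satisfiable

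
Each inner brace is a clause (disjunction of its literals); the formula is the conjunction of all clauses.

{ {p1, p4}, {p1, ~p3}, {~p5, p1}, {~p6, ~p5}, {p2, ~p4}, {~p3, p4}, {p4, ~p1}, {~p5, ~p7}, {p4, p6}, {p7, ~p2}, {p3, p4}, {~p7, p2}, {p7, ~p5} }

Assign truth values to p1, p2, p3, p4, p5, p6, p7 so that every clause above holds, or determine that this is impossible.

p1: 1, p2: 1, p3: 1, p4: 1, p5: 0, p6: 1, p7: 1

Branch on p1: set p1 = 1.
The clause (p4) is unit, so p4 = 1.
The clause (p2) is unit, so p2 = 1.
The clause (p7) is unit, so p7 = 1.
The clause (~p5) is unit, so p5 = 0.
No clause remains; p3, p6 are free.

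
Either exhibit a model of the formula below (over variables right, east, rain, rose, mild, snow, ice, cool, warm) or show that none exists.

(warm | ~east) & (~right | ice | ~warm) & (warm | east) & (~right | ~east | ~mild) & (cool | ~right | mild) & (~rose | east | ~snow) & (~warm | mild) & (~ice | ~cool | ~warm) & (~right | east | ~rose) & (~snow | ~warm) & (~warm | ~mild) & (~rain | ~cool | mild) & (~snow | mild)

Try warm = 1.
The clause (mild) is unit, so mild = 1.
Now (~mild) is unsatisfied and unit — conflict.
That branch fails; take warm = 0 instead.
The clause (~east) is unit, so east = 0.
Now (east) is unsatisfied and unit — conflict.
Both values of warm lead to a conflict.

UNSATISFIABLE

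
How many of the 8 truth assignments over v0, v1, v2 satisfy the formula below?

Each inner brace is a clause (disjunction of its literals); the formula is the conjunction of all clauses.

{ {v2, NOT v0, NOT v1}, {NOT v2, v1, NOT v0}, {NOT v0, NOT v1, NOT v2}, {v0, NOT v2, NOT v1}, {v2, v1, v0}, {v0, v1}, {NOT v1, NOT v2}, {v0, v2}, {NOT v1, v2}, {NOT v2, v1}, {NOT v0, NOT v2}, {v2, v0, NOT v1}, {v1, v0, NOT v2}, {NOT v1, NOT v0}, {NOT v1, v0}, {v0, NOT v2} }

There are 2^3 = 8 truth assignments over (v0, v1, v2).
Check each against the 16 clauses (columns in the order v0, v1, v2):
  F F F  ✗ fails (v2 OR v1 OR v0)
  F F T  ✗ fails (v0 OR v1)
  F T F  ✗ fails (v0 OR v2)
  F T T  ✗ fails (v0 OR NOT v2 OR NOT v1)
  T F F  ✓ satisfies all
  T F T  ✗ fails (NOT v2 OR v1 OR NOT v0)
  T T F  ✗ fails (v2 OR NOT v0 OR NOT v1)
  T T T  ✗ fails (NOT v0 OR NOT v1 OR NOT v2)
1 of the 8 rows is a model.

1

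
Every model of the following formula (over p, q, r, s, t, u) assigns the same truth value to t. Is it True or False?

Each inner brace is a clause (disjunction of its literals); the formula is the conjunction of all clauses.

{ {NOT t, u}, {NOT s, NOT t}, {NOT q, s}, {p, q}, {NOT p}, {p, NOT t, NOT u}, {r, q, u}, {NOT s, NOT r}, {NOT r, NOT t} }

Suppose t = true.
The clause (u) is unit, so u = true.
The clause (NOT s) is unit, so s = false.
The clause (NOT q) is unit, so q = false.
The clause (p) is unit, so p = true.
Now (NOT p) is unsatisfied and unit — conflict.
So every satisfying assignment has t = False.

False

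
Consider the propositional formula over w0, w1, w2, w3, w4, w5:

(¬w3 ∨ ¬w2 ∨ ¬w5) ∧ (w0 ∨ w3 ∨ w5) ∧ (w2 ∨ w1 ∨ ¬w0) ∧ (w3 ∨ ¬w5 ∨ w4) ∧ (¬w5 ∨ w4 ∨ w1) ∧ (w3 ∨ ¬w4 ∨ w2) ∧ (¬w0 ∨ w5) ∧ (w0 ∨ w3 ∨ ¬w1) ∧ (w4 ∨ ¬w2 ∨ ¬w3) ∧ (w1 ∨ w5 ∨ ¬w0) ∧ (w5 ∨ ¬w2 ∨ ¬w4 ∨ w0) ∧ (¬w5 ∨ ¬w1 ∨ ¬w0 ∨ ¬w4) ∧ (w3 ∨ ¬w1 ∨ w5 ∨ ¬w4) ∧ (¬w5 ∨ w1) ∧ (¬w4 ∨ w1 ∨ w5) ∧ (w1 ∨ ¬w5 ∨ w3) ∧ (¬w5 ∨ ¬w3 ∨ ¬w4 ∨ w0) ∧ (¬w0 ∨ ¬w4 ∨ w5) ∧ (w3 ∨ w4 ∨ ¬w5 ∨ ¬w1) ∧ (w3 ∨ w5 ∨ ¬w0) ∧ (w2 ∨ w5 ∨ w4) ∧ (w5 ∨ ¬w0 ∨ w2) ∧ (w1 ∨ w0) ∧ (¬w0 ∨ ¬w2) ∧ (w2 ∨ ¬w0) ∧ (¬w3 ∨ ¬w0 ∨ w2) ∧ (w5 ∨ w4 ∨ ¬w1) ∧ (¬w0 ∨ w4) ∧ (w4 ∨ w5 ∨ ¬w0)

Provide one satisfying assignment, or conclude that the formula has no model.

Branch on w0: set w0 = False.
The clause (w1) is unit, so w1 = True.
The clause (w3) is unit, so w3 = True.
Branch on w2: set w2 = False.
Branch on w5: set w5 = False.
The clause (w4) is unit, so w4 = True.
All clauses are satisfied.

w0 ↦ False, w1 ↦ True, w2 ↦ False, w3 ↦ True, w4 ↦ True, w5 ↦ False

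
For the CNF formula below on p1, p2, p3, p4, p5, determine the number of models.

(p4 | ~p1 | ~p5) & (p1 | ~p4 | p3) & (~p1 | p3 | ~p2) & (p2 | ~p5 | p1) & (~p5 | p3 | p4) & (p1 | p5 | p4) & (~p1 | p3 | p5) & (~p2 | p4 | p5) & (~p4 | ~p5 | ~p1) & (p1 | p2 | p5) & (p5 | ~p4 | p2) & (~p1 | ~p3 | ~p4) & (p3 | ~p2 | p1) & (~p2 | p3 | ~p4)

4

There are 2^5 = 32 truth assignments over (p1, p2, p3, p4, p5).
Split on p1. With p1 = 1, the clauses containing p1 are satisfied and ~p1 drops from the rest; 1 of the 2^4 = 16 assignments to the other variables satisfy what remains.
With p1 = 0, by the same count on the reduced clause set, 3 assignments work.
(One model: p1=F, p2=T, p3=T, p4=F, p5=T.)
Total: 1 + 3 = 4.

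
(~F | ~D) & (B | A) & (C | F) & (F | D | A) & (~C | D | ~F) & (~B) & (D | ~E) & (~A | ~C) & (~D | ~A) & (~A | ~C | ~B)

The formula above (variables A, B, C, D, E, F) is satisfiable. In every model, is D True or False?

False

Suppose D = 1.
From the singleton clause (~F), F = 0.
From the singleton clause (C), C = 1.
From the singleton clause (~B), B = 0.
From the singleton clause (A), A = 1.
But (~A) is also a unit clause — contradiction.
So every satisfying assignment has D = False.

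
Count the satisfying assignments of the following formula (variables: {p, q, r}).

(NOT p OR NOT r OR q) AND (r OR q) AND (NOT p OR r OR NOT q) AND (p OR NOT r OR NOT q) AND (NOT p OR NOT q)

There are 2^3 = 8 truth assignments over (p, q, r).
Check each against the 5 clauses (columns in the order p, q, r):
  F F F  ✗ fails (r OR q)
  F F T  ✓ satisfies all
  F T F  ✓ satisfies all
  F T T  ✗ fails (p OR NOT r OR NOT q)
  T F F  ✗ fails (r OR q)
  T F T  ✗ fails (NOT p OR NOT r OR q)
  T T F  ✗ fails (NOT p OR r OR NOT q)
  T T T  ✗ fails (NOT p OR NOT q)
2 of the 8 rows are models.

2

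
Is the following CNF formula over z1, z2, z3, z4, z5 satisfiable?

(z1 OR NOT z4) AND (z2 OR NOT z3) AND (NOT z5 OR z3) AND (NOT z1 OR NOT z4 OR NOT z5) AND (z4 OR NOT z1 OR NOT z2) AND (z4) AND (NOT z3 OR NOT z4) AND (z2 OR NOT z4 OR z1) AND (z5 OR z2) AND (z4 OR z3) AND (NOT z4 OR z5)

Unsatisfiable

The clause (z4) is unit, so z4 = true.
The clause (z1) is unit, so z1 = true.
The clause (NOT z5) is unit, so z5 = false.
But (z5) is also a unit clause — contradiction.
No assignment satisfies every clause.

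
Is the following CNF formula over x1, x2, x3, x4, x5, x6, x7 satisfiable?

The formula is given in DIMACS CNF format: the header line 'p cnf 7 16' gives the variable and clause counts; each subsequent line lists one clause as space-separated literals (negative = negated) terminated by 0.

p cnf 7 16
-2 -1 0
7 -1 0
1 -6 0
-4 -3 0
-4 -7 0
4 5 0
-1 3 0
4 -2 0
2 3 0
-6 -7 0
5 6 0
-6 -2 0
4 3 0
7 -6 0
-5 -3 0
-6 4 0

Branch on x2: set x2 = True.
(¬x1) alone gives x1 = False.
(¬x6) alone gives x6 = False.
(x4) alone gives x4 = True.
(¬x3) alone gives x3 = False.
(¬x7) alone gives x7 = False.
(x5) alone gives x5 = True.
This assignment satisfies each clause.
A satisfying assignment: x1: False; x2: True; x3: False; x4: True; x5: True; x6: False; x7: False.

Yes, satisfiable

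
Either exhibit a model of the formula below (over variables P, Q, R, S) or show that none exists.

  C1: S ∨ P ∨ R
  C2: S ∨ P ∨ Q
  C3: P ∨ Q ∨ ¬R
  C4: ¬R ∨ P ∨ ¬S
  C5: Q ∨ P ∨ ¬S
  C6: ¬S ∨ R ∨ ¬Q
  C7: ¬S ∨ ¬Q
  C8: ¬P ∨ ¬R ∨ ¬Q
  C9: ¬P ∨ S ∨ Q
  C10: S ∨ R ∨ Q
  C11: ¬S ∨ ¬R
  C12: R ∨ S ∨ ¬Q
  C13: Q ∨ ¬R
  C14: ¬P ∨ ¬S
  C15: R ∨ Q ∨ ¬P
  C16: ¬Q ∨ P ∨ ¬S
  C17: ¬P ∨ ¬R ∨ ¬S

P: False,  Q: True,  R: True,  S: False

Case S = False:
Case P = False:
The clause (R) is unit, so R = True.
The clause (Q) is unit, so Q = True.
Every clause now holds.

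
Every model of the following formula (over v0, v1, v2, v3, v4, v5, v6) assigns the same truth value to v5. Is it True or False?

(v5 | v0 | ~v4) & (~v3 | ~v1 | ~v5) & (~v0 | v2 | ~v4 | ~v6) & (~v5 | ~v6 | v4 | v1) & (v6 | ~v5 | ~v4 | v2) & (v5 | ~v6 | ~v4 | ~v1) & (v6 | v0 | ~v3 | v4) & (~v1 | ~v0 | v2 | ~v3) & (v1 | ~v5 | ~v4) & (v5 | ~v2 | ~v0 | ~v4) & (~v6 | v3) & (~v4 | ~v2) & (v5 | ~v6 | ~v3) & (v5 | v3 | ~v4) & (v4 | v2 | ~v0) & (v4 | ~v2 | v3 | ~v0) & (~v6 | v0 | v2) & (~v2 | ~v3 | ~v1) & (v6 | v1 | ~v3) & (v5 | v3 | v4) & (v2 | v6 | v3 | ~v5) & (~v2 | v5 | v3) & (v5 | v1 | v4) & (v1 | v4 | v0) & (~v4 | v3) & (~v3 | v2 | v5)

True

Suppose v5 = 0.
Try v0 = 1.
Try v2 = 0.
From the singleton clause (v4), v4 = 1.
From the singleton clause (~v6), v6 = 0.
From the singleton clause (v3), v3 = 1.
That conflicts with the unit clause (~v3).
That branch fails; take v2 = 1 instead.
From the singleton clause (~v4), v4 = 0.
From the singleton clause (v3), v3 = 1.
From the singleton clause (~v6), v6 = 0.
From the singleton clause (~v1), v1 = 0.
That conflicts with the unit clause (v1).
Either choice for v2 ends in contradiction.
That branch fails; take v0 = 0 instead.
From the singleton clause (~v4), v4 = 0.
From the singleton clause (v3), v3 = 1.
From the singleton clause (v6), v6 = 1.
That conflicts with the unit clause (~v6).
Either choice for v0 ends in contradiction.
So every satisfying assignment has v5 = True.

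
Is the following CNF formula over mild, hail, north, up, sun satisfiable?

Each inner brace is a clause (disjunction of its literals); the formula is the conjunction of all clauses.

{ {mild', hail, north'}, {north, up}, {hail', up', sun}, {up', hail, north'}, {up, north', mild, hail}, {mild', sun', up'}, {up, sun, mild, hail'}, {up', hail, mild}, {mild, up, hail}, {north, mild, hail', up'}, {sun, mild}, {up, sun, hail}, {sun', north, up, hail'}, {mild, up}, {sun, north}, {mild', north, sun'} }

Case north = 1:
Case mild = 1:
(hail) alone gives hail = 1.
Case up = 0:
Every clause is now satisfied; sun is unconstrained.
A satisfying assignment: mild=1, hail=1, north=1, up=0, sun=0.

Yes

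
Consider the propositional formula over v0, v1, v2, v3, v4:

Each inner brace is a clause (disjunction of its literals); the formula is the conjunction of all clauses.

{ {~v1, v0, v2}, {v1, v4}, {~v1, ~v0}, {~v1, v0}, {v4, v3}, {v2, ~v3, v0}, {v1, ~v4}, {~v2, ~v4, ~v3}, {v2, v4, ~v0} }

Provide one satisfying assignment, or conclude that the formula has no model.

Case v1 = 1:
Unit clause (~v0) forces v0 = 0.
But (v0) is also a unit clause — contradiction.
Backtrack on v1: now try v1 = 0.
Unit clause (v4) forces v4 = 1.
But (~v4) is also a unit clause — contradiction.
Both values of v1 lead to a conflict.

UNSATISFIABLE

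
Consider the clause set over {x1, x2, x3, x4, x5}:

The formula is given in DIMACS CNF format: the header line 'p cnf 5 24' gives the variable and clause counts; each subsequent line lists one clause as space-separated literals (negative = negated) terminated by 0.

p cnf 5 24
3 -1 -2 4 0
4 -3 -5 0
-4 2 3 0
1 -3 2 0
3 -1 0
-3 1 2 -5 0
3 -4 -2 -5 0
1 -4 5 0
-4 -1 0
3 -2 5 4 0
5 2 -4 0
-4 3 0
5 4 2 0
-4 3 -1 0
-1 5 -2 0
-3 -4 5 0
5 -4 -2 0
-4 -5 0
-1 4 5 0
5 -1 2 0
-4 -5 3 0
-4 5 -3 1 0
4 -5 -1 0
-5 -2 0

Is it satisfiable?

Yes, satisfiable

Suppose x3 = False.
From the singleton clause (¬x1), x1 = False.
From the singleton clause (¬x4), x4 = False.
Suppose x2 = False.
From the singleton clause (x5), x5 = True.
Every clause now holds.
A satisfying assignment: x1=False; x2=False; x3=False; x4=False; x5=True.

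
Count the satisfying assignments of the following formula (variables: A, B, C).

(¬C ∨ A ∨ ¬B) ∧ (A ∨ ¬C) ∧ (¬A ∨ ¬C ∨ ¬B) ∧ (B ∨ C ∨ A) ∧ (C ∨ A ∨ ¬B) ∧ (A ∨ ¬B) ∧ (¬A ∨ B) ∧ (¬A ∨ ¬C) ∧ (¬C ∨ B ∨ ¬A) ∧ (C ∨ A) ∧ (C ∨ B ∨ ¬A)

1

There are 2^3 = 8 truth assignments over (A, B, C).
Check each against the 11 clauses (columns in the order A, B, C):
  F F F  ✗ fails (B ∨ C ∨ A)
  F F T  ✗ fails (A ∨ ¬C)
  F T F  ✗ fails (C ∨ A ∨ ¬B)
  F T T  ✗ fails (¬C ∨ A ∨ ¬B)
  T F F  ✗ fails (¬A ∨ B)
  T F T  ✗ fails (¬A ∨ B)
  T T F  ✓ satisfies all
  T T T  ✗ fails (¬A ∨ ¬C ∨ ¬B)
1 of the 8 rows is a model.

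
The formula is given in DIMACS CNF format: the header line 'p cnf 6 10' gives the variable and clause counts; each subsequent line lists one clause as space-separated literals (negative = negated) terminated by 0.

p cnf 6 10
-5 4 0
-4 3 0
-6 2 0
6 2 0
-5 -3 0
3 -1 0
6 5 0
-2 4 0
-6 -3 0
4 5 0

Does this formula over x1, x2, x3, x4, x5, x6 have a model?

Suppose x5 = False.
The clause (x6) is unit, so x6 = True.
The clause (x2) is unit, so x2 = True.
The clause (x4) is unit, so x4 = True.
The clause (x3) is unit, so x3 = True.
That conflicts with the unit clause (¬x3).
That branch fails; take x5 = True instead.
The clause (x4) is unit, so x4 = True.
The clause (x3) is unit, so x3 = True.
That conflicts with the unit clause (¬x3).
Both values of x5 lead to a conflict.
No assignment satisfies every clause.

No, unsatisfiable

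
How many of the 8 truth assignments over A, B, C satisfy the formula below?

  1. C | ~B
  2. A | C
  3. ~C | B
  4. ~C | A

There are 2^3 = 8 truth assignments over (A, B, C).
Check each against the 4 clauses (columns in the order A, B, C):
  F F F  ✗ fails (A | C)
  F F T  ✗ fails (~C | B)
  F T F  ✗ fails (C | ~B)
  F T T  ✗ fails (~C | A)
  T F F  ✓ satisfies all
  T F T  ✗ fails (~C | B)
  T T F  ✗ fails (C | ~B)
  T T T  ✓ satisfies all
2 of the 8 rows are models.

2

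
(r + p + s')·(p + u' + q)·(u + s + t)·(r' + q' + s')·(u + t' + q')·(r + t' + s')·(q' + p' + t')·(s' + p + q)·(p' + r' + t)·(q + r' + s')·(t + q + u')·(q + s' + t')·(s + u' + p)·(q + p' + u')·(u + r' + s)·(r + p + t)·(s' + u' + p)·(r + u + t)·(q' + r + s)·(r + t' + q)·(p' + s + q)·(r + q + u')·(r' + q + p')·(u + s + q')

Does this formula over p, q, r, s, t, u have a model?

Yes

Try r = 0.
Try p = 1.
Try t = 0.
Unit clause (u) forces u = 1.
Unit clause (q) forces q = 1.
Unit clause (s) forces s = 1.
Every clause now holds.
A satisfying assignment: p: 1; q: 1; r: 0; s: 1; t: 0; u: 1.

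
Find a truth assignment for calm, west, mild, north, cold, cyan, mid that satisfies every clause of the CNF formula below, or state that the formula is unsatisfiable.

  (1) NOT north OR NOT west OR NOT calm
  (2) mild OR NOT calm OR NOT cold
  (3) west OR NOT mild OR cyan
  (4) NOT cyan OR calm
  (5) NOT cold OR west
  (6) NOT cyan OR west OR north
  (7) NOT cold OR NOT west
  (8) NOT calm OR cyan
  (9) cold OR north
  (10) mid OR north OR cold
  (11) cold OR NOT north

UNSATISFIABLE

Try cyan = false.
From the singleton clause (NOT calm), calm = false.
Try west = true.
From the singleton clause (NOT cold), cold = false.
From the singleton clause (north), north = true.
Now (NOT north) is unsatisfied and unit — conflict.
Undo west and try west = false.
From the singleton clause (NOT mild), mild = false.
From the singleton clause (NOT cold), cold = false.
From the singleton clause (north), north = true.
Now (NOT north) is unsatisfied and unit — conflict.
Neither west = true nor west = false works.
Undo cyan and try cyan = true.
From the singleton clause (calm), calm = true.
Try north = false.
From the singleton clause (west), west = true.
From the singleton clause (NOT cold), cold = false.
Now (cold) is unsatisfied and unit — conflict.
Undo north and try north = true.
From the singleton clause (NOT west), west = false.
From the singleton clause (NOT cold), cold = false.
Now (cold) is unsatisfied and unit — conflict.
Neither north = true nor north = false works.
Neither cyan = true nor cyan = false works.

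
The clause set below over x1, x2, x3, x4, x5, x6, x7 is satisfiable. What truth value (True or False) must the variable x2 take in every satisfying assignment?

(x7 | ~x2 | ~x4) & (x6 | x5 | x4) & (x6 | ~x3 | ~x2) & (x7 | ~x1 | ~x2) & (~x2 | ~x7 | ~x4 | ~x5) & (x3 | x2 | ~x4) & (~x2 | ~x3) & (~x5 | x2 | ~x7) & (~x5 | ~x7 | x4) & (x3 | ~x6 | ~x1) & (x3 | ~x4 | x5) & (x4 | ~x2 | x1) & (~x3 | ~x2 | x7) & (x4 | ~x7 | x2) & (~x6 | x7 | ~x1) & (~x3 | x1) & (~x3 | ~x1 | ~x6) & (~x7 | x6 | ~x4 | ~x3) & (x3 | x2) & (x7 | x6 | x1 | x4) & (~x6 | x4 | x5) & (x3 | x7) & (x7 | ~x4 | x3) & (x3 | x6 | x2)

False

Suppose x2 = 1.
Unit clause (~x3) forces x3 = 0.
Unit clause (x7) forces x7 = 1.
Case x4 = 0:
Unit clause (~x5) forces x5 = 0.
Unit clause (x6) forces x6 = 1.
That conflicts with the unit clause (~x6).
Undo x4 and try x4 = 1.
Unit clause (~x5) forces x5 = 0.
That conflicts with the unit clause (x5).
Either choice for x4 ends in contradiction.
So every satisfying assignment has x2 = False.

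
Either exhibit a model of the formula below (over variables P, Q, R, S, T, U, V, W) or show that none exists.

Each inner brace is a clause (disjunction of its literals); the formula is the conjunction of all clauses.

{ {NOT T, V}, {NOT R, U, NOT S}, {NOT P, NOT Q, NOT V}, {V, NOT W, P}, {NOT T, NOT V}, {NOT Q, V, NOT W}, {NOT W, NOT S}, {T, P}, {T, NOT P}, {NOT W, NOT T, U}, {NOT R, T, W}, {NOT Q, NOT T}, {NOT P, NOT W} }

Try T = false.
The clause (P) is unit, so P = true.
But (NOT P) is also a unit clause — contradiction.
Backtrack on T: now try T = true.
The clause (V) is unit, so V = true.
But (NOT V) is also a unit clause — contradiction.
Either choice for T ends in contradiction.

UNSATISFIABLE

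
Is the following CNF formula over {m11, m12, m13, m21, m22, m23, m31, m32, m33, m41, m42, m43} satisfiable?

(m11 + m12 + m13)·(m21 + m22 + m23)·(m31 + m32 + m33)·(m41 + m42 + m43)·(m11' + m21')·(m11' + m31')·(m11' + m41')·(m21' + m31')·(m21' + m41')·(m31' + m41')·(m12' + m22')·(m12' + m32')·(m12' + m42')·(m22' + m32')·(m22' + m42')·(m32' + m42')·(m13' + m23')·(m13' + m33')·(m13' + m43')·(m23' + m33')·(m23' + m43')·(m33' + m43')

Branch on m11: set m11 = 0.
Branch on m12: set m12 = 1.
The clause (m22') is unit, so m22 = 0.
The clause (m32') is unit, so m32 = 0.
The clause (m42') is unit, so m42 = 0.
Branch on m21: set m21 = 1.
The clause (m31') is unit, so m31 = 0.
The clause (m33) is unit, so m33 = 1.
The clause (m41') is unit, so m41 = 0.
The clause (m43) is unit, so m43 = 1.
Now (m43') is unsatisfied and unit — conflict.
Undo m21 and try m21 = 0.
The clause (m23) is unit, so m23 = 1.
The clause (m13') is unit, so m13 = 0.
The clause (m33') is unit, so m33 = 0.
The clause (m31) is unit, so m31 = 1.
The clause (m41') is unit, so m41 = 0.
The clause (m43) is unit, so m43 = 1.
Now (m43') is unsatisfied and unit — conflict.
Either choice for m21 ends in contradiction.
Undo m12 and try m12 = 0.
The clause (m13) is unit, so m13 = 1.
The clause (m23') is unit, so m23 = 0.
The clause (m33') is unit, so m33 = 0.
The clause (m43') is unit, so m43 = 0.
Branch on m21: set m21 = 1.
The clause (m31') is unit, so m31 = 0.
The clause (m32) is unit, so m32 = 1.
The clause (m41') is unit, so m41 = 0.
The clause (m42) is unit, so m42 = 1.
Now (m42') is unsatisfied and unit — conflict.
Undo m21 and try m21 = 0.
The clause (m22) is unit, so m22 = 1.
The clause (m32') is unit, so m32 = 0.
The clause (m31) is unit, so m31 = 1.
The clause (m41') is unit, so m41 = 0.
The clause (m42) is unit, so m42 = 1.
Now (m42') is unsatisfied and unit — conflict.
Either choice for m21 ends in contradiction.
Either choice for m12 ends in contradiction.
Undo m11 and try m11 = 1.
The clause (m21') is unit, so m21 = 0.
The clause (m31') is unit, so m31 = 0.
The clause (m41') is unit, so m41 = 0.
Branch on m22: set m22 = 1.
The clause (m12') is unit, so m12 = 0.
The clause (m32') is unit, so m32 = 0.
The clause (m33) is unit, so m33 = 1.
The clause (m42') is unit, so m42 = 0.
The clause (m43) is unit, so m43 = 1.
Now (m43') is unsatisfied and unit — conflict.
Undo m22 and try m22 = 0.
The clause (m23) is unit, so m23 = 1.
The clause (m13') is unit, so m13 = 0.
The clause (m33') is unit, so m33 = 0.
The clause (m32) is unit, so m32 = 1.
The clause (m12') is unit, so m12 = 0.
The clause (m42') is unit, so m42 = 0.
The clause (m43) is unit, so m43 = 1.
Now (m43') is unsatisfied and unit — conflict.
Either choice for m22 ends in contradiction.
Either choice for m11 ends in contradiction.
No assignment satisfies every clause.

Unsatisfiable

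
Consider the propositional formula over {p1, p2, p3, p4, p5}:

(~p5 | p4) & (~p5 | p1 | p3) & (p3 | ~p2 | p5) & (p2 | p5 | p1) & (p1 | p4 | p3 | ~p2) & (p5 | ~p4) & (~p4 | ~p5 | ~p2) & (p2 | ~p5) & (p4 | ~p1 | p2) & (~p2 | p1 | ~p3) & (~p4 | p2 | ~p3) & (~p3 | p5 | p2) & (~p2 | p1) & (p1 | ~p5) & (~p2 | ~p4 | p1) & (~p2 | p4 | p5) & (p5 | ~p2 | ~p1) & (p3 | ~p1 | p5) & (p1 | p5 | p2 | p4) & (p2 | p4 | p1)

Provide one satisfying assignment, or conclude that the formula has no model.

Try p5 = 0.
Unit clause (~p4) forces p4 = 0.
Unit clause (~p2) forces p2 = 0.
Unit clause (p1) forces p1 = 1.
Now (~p1) is unsatisfied and unit — conflict.
Undo p5 and try p5 = 1.
Unit clause (p4) forces p4 = 1.
Unit clause (~p2) forces p2 = 0.
Now (p2) is unsatisfied and unit — conflict.
Either choice for p5 ends in contradiction.

UNSATISFIABLE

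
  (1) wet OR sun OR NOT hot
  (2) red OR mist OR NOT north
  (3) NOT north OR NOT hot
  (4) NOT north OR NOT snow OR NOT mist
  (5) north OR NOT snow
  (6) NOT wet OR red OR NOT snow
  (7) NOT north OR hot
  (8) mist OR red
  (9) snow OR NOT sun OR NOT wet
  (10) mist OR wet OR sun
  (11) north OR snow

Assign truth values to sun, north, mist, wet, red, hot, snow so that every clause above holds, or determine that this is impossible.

Case north = false:
From the singleton clause (NOT snow), snow = false.
Now (snow) is unsatisfied and unit — conflict.
Backtrack on north: now try north = true.
From the singleton clause (NOT hot), hot = false.
Now (hot) is unsatisfied and unit — conflict.
Both values of north lead to a conflict.

UNSATISFIABLE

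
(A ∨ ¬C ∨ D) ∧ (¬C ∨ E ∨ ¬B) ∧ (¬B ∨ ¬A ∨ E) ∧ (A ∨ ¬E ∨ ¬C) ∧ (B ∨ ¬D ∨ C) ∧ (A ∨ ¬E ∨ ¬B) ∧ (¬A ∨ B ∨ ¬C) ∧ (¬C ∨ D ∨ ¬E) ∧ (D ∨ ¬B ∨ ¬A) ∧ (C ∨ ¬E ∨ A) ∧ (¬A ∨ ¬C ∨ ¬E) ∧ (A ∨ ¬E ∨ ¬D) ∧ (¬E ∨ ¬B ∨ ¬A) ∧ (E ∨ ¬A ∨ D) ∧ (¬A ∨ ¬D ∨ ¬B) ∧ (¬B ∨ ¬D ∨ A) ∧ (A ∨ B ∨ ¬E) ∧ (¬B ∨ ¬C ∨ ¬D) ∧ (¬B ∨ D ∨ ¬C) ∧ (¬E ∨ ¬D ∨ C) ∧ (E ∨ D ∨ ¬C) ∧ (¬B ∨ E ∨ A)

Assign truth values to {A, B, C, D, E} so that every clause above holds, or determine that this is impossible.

Suppose A = False.
Suppose C = True.
Unit clause (D) forces D = True.
Unit clause (¬E) forces E = False.
Unit clause (¬B) forces B = False.
This assignment satisfies each clause.

A: False, B: False, C: True, D: True, E: False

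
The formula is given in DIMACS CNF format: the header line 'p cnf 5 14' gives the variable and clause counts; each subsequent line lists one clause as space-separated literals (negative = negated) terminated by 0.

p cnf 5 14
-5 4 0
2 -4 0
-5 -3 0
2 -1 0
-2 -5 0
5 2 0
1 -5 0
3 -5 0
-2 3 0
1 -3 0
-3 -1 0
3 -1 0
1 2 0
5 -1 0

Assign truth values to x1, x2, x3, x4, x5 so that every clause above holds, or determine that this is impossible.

UNSATISFIABLE

Case x5 = False:
(x2) alone gives x2 = True.
(x3) alone gives x3 = True.
(x1) alone gives x1 = True.
That conflicts with the unit clause (¬x1).
That branch fails; take x5 = True instead.
(x4) alone gives x4 = True.
(x2) alone gives x2 = True.
That conflicts with the unit clause (¬x2).
Both values of x5 lead to a conflict.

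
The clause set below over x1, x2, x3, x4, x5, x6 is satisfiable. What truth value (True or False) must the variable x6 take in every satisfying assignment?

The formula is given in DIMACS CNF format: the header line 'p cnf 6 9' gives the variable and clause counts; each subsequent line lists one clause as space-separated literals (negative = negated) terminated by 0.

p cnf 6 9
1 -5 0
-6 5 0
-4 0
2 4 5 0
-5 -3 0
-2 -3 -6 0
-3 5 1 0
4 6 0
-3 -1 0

True

Suppose x6 = False.
The clause (¬x4) is unit, so x4 = False.
Now (x4) is unsatisfied and unit — conflict.
So every satisfying assignment has x6 = True.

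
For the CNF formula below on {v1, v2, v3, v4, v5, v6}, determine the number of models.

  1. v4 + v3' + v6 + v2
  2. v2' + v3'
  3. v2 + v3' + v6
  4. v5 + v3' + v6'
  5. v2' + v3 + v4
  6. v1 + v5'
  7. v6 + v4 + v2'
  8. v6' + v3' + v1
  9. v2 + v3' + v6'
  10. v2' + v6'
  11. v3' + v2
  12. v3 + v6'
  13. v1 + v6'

There are 2^6 = 64 truth assignments over (v1, v2, v3, v4, v5, v6).
Split on v2. With v2 = 1, the clauses containing v2 are satisfied and v2' drops from the rest; 3 of the 2^5 = 32 assignments to the other variables satisfy what remains.
With v2 = 0, by the same count on the reduced clause set, 6 assignments work.
(One model: v1=F, v2=F, v3=F, v4=F, v5=F, v6=F.)
Total: 3 + 6 = 9.

9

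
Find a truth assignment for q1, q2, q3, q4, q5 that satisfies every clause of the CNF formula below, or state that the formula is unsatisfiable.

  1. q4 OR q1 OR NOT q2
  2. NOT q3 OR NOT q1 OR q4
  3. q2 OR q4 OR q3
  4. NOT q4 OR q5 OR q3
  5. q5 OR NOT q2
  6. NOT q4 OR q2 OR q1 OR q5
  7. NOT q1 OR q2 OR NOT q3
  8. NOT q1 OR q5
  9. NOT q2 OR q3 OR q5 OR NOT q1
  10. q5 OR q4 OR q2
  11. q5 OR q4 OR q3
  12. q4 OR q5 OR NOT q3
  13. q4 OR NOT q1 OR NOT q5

q1: false; q2: true; q3: true; q4: true; q5: true

Branch on q5: set q5 = true.
Branch on q4: set q4 = true.
Branch on q1: set q1 = false.
Every clause is now satisfied; q2, q3 are unconstrained.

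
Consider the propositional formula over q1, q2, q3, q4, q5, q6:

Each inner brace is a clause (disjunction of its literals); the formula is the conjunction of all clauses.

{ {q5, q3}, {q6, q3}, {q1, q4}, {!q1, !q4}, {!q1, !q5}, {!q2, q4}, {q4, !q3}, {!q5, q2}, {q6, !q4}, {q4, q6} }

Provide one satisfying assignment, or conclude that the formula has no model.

Branch on q5: set q5 = false.
From the singleton clause (q3), q3 = true.
From the singleton clause (q4), q4 = true.
From the singleton clause (!q1), q1 = false.
From the singleton clause (q6), q6 = true.
Every clause is now satisfied; q2 is unconstrained.

q1 ↦ false; q2 ↦ true; q3 ↦ true; q4 ↦ true; q5 ↦ false; q6 ↦ true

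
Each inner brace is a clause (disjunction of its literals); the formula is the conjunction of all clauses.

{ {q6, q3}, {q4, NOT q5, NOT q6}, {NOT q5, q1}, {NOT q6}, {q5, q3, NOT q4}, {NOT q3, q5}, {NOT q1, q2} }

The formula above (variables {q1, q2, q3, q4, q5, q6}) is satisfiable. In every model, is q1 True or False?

True

Suppose q1 = false.
(NOT q5) alone gives q5 = false.
(NOT q6) alone gives q6 = false.
(q3) alone gives q3 = true.
That conflicts with the unit clause (NOT q3).
So every satisfying assignment has q1 = True.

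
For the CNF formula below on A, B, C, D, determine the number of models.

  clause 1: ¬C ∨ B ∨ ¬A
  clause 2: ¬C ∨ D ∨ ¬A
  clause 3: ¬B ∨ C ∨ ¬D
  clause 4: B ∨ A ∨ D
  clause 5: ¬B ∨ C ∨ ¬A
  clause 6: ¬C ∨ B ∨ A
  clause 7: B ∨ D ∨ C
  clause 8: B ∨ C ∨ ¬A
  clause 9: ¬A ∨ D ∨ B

There are 2^4 = 16 truth assignments over (A, B, C, D).
Check each against the 9 clauses (columns in the order A, B, C, D):
  F F F F  ✗ fails (B ∨ A ∨ D)
  F F F T  ✓ satisfies all
  F F T F  ✗ fails (B ∨ A ∨ D)
  F F T T  ✗ fails (¬C ∨ B ∨ A)
  F T F F  ✓ satisfies all
  F T F T  ✗ fails (¬B ∨ C ∨ ¬D)
  F T T F  ✓ satisfies all
  F T T T  ✓ satisfies all
  T F F F  ✗ fails (B ∨ D ∨ C)
  T F F T  ✗ fails (B ∨ C ∨ ¬A)
  T F T F  ✗ fails (¬C ∨ B ∨ ¬A)
  T F T T  ✗ fails (¬C ∨ B ∨ ¬A)
  T T F F  ✗ fails (¬B ∨ C ∨ ¬A)
  T T F T  ✗ fails (¬B ∨ C ∨ ¬D)
  T T T F  ✗ fails (¬C ∨ D ∨ ¬A)
  T T T T  ✓ satisfies all
5 of the 16 rows are models.

5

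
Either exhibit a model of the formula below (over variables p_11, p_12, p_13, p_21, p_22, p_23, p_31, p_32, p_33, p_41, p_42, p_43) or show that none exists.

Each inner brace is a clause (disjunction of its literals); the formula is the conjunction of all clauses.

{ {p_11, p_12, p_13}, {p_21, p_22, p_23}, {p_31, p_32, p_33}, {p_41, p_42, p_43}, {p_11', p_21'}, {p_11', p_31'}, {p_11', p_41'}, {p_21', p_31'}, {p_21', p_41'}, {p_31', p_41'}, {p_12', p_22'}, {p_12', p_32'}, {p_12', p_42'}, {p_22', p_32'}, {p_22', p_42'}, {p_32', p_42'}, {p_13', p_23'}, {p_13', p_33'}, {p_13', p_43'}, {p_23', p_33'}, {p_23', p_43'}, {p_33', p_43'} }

Case p_11 = 0:
Case p_12 = 1:
Unit clause (p_22') forces p_22 = 0.
Unit clause (p_32') forces p_32 = 0.
Unit clause (p_42') forces p_42 = 0.
Case p_21 = 1:
Unit clause (p_31') forces p_31 = 0.
Unit clause (p_33) forces p_33 = 1.
Unit clause (p_41') forces p_41 = 0.
Unit clause (p_43) forces p_43 = 1.
That conflicts with the unit clause (p_43').
That branch fails; take p_21 = 0 instead.
Unit clause (p_23) forces p_23 = 1.
Unit clause (p_13') forces p_13 = 0.
Unit clause (p_33') forces p_33 = 0.
Unit clause (p_31) forces p_31 = 1.
Unit clause (p_41') forces p_41 = 0.
Unit clause (p_43) forces p_43 = 1.
That conflicts with the unit clause (p_43').
Either choice for p_21 ends in contradiction.
That branch fails; take p_12 = 0 instead.
Unit clause (p_13) forces p_13 = 1.
Unit clause (p_23') forces p_23 = 0.
Unit clause (p_33') forces p_33 = 0.
Unit clause (p_43') forces p_43 = 0.
Case p_21 = 1:
Unit clause (p_31') forces p_31 = 0.
Unit clause (p_32) forces p_32 = 1.
Unit clause (p_41') forces p_41 = 0.
Unit clause (p_42) forces p_42 = 1.
That conflicts with the unit clause (p_42').
That branch fails; take p_21 = 0 instead.
Unit clause (p_22) forces p_22 = 1.
Unit clause (p_32') forces p_32 = 0.
Unit clause (p_31) forces p_31 = 1.
Unit clause (p_41') forces p_41 = 0.
Unit clause (p_42) forces p_42 = 1.
That conflicts with the unit clause (p_42').
Either choice for p_21 ends in contradiction.
Either choice for p_12 ends in contradiction.
That branch fails; take p_11 = 1 instead.
Unit clause (p_21') forces p_21 = 0.
Unit clause (p_31') forces p_31 = 0.
Unit clause (p_41') forces p_41 = 0.
Case p_22 = 1:
Unit clause (p_12') forces p_12 = 0.
Unit clause (p_32') forces p_32 = 0.
Unit clause (p_33) forces p_33 = 1.
Unit clause (p_42') forces p_42 = 0.
Unit clause (p_43) forces p_43 = 1.
That conflicts with the unit clause (p_43').
That branch fails; take p_22 = 0 instead.
Unit clause (p_23) forces p_23 = 1.
Unit clause (p_13') forces p_13 = 0.
Unit clause (p_33') forces p_33 = 0.
Unit clause (p_32) forces p_32 = 1.
Unit clause (p_12') forces p_12 = 0.
Unit clause (p_42') forces p_42 = 0.
Unit clause (p_43) forces p_43 = 1.
That conflicts with the unit clause (p_43').
Either choice for p_22 ends in contradiction.
Either choice for p_11 ends in contradiction.

UNSATISFIABLE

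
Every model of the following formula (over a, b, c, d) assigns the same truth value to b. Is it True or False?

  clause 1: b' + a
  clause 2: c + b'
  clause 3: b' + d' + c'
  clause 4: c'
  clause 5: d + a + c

Suppose b = 1.
Unit clause (a) forces a = 1.
Unit clause (c) forces c = 1.
That conflicts with the unit clause (c').
So every satisfying assignment has b = False.

False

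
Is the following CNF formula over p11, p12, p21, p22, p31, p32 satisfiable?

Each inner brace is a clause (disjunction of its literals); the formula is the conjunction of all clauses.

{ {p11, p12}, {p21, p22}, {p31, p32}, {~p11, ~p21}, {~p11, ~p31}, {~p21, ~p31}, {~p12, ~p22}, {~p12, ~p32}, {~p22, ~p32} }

No, unsatisfiable

Try p11 = 1.
From the singleton clause (~p21), p21 = 0.
From the singleton clause (p22), p22 = 1.
From the singleton clause (~p31), p31 = 0.
From the singleton clause (p32), p32 = 1.
That conflicts with the unit clause (~p32).
That branch fails; take p11 = 0 instead.
From the singleton clause (p12), p12 = 1.
From the singleton clause (~p22), p22 = 0.
From the singleton clause (p21), p21 = 1.
From the singleton clause (~p31), p31 = 0.
From the singleton clause (p32), p32 = 1.
That conflicts with the unit clause (~p32).
Neither p11 = 1 nor p11 = 0 works.
No assignment satisfies every clause.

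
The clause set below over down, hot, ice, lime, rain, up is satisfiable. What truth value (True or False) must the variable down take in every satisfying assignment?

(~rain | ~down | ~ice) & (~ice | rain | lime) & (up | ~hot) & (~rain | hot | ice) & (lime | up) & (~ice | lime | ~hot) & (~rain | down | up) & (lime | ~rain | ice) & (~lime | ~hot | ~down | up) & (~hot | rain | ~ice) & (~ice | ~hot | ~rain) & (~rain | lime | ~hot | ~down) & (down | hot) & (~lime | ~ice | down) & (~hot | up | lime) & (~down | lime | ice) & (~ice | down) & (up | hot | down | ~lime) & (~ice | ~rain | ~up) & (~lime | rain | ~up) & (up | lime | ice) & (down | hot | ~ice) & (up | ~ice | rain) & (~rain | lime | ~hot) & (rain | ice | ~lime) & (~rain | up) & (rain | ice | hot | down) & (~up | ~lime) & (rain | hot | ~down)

Suppose down = 1.
Try rain = 0.
The clause (hot) is unit, so hot = 1.
The clause (up) is unit, so up = 1.
The clause (~ice) is unit, so ice = 0.
The clause (lime) is unit, so lime = 1.
But (~lime) is also a unit clause — contradiction.
Undo rain and try rain = 1.
The clause (~ice) is unit, so ice = 0.
The clause (hot) is unit, so hot = 1.
The clause (up) is unit, so up = 1.
The clause (lime) is unit, so lime = 1.
But (~lime) is also a unit clause — contradiction.
Both values of rain lead to a conflict.
So every satisfying assignment has down = False.

False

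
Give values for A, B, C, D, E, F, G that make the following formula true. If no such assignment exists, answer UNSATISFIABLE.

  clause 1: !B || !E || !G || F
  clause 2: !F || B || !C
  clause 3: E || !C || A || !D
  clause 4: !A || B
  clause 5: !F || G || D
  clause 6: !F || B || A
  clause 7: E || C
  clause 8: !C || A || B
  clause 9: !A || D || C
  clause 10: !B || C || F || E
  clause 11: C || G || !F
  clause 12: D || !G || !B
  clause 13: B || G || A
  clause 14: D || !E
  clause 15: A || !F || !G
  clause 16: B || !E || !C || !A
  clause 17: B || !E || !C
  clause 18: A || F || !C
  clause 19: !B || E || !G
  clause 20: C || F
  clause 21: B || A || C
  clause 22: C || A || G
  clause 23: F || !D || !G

Try A = true.
The clause (B) is unit, so B = true.
Try E = false.
The clause (C) is unit, so C = true.
The clause (!G) is unit, so G = false.
Try F = false.
All clauses hold; D can take either value.

A: true; B: true; C: true; D: true; E: false; F: false; G: false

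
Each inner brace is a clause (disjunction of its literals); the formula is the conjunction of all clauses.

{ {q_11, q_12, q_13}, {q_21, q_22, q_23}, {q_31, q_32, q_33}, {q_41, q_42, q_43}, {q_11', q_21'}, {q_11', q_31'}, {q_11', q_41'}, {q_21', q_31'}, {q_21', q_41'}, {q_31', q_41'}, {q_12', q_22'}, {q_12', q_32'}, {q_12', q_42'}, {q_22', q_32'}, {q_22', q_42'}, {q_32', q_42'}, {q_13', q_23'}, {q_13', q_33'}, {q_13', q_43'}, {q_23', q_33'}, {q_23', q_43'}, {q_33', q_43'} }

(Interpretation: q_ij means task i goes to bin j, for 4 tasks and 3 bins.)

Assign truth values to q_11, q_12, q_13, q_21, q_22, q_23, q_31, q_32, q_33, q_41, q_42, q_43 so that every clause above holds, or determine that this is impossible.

UNSATISFIABLE

Suppose q_11 = 0.
Suppose q_12 = 1.
(q_22') alone gives q_22 = 0.
(q_32') alone gives q_32 = 0.
(q_42') alone gives q_42 = 0.
Suppose q_21 = 1.
(q_31') alone gives q_31 = 0.
(q_33) alone gives q_33 = 1.
(q_41') alone gives q_41 = 0.
(q_43) alone gives q_43 = 1.
Now (q_43') is unsatisfied and unit — conflict.
Backtrack on q_21: now try q_21 = 0.
(q_23) alone gives q_23 = 1.
(q_13') alone gives q_13 = 0.
(q_33') alone gives q_33 = 0.
(q_31) alone gives q_31 = 1.
(q_41') alone gives q_41 = 0.
(q_43) alone gives q_43 = 1.
Now (q_43') is unsatisfied and unit — conflict.
Either choice for q_21 ends in contradiction.
Backtrack on q_12: now try q_12 = 0.
(q_13) alone gives q_13 = 1.
(q_23') alone gives q_23 = 0.
(q_33') alone gives q_33 = 0.
(q_43') alone gives q_43 = 0.
Suppose q_21 = 1.
(q_31') alone gives q_31 = 0.
(q_32) alone gives q_32 = 1.
(q_41') alone gives q_41 = 0.
(q_42) alone gives q_42 = 1.
Now (q_42') is unsatisfied and unit — conflict.
Backtrack on q_21: now try q_21 = 0.
(q_22) alone gives q_22 = 1.
(q_32') alone gives q_32 = 0.
(q_31) alone gives q_31 = 1.
(q_41') alone gives q_41 = 0.
(q_42) alone gives q_42 = 1.
Now (q_42') is unsatisfied and unit — conflict.
Either choice for q_21 ends in contradiction.
Either choice for q_12 ends in contradiction.
Backtrack on q_11: now try q_11 = 1.
(q_21') alone gives q_21 = 0.
(q_31') alone gives q_31 = 0.
(q_41') alone gives q_41 = 0.
Suppose q_22 = 1.
(q_12') alone gives q_12 = 0.
(q_32') alone gives q_32 = 0.
(q_33) alone gives q_33 = 1.
(q_42') alone gives q_42 = 0.
(q_43) alone gives q_43 = 1.
Now (q_43') is unsatisfied and unit — conflict.
Backtrack on q_22: now try q_22 = 0.
(q_23) alone gives q_23 = 1.
(q_13') alone gives q_13 = 0.
(q_33') alone gives q_33 = 0.
(q_32) alone gives q_32 = 1.
(q_12') alone gives q_12 = 0.
(q_42') alone gives q_42 = 0.
(q_43) alone gives q_43 = 1.
Now (q_43') is unsatisfied and unit — conflict.
Either choice for q_22 ends in contradiction.
Either choice for q_11 ends in contradiction.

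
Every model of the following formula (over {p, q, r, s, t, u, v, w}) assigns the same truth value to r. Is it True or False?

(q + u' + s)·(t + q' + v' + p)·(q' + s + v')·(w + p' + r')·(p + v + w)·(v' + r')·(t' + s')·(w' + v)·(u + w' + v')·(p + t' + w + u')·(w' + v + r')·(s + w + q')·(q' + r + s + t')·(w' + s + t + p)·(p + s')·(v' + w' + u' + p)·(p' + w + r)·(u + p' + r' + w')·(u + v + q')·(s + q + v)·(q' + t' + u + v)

False

Suppose r = 1.
(v') alone gives v = 0.
(w') alone gives w = 0.
(p') alone gives p = 0.
That conflicts with the unit clause (p).
So every satisfying assignment has r = False.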